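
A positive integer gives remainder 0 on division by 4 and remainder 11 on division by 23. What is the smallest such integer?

80

Since 23·3 ≡ 1 (mod 4), take x = 11 + 23·((0−11)·3 mod 4) = 11 + 23·3 = 80.
Check: 80 mod 4 = 0, 80 mod 23 = 11.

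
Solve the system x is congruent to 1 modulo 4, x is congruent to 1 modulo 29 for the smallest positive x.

x ≡ 1 (mod 4) gives x ∈ {1}.
The first of these with x mod 29 = 1 is 1.

1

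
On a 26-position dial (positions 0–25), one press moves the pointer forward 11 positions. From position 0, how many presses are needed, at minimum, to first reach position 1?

11·19 = 209 = 8·26 + 1, so 11⁻¹ ≡ 19 (mod 26).

19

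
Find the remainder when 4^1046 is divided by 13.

Successive squares of 4 mod 13: 4^1≡4, 4^2≡3, 4^4≡9, 4^8≡3, 4^16≡9, 4^32≡3, 4^64≡9, 4^128≡3, 4^256≡9, 4^512≡3, 4^1024≡9.
Since 1046 = 2 + 4 + 16 + 1024 in binary, 4^1046 ≡ 3·9·9·9 ≡ 3 (mod 13).

3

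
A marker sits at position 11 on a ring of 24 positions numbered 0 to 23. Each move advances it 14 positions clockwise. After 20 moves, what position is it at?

3

20·14 = 280.
Dividing 280 by 24 gives quotient 11 and remainder 16.
(11 + 16) mod 24 = 3.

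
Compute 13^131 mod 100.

37

By repeated squaring mod 100: 13^1≡13, 13^2≡69, 13^4≡61, 13^8≡21, 13^16≡41, 13^32≡81, 13^64≡61, 13^128≡21.
131 = 1 + 2 + 128, so 13^131 ≡ 13·69·21 ≡ 37 (mod 100).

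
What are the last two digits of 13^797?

Successive squares of 13 mod 100: 13^1≡13, 13^2≡69, 13^4≡61, 13^8≡21, 13^16≡41, 13^32≡81, 13^64≡61, 13^128≡21, 13^256≡41, 13^512≡81.
Since 797 = 1 + 4 + 8 + 16 + 256 + 512 in binary, 13^797 ≡ 13·61·21·41·41·81 ≡ 33 (mod 100).

33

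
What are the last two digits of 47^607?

63

Square-and-reduce mod 100: 47^1≡47, 47^2≡9, 47^4≡81, 47^8≡61, 47^16≡21, 47^32≡41, 47^64≡81, 47^128≡61, 47^256≡21, 47^512≡41.
Since 607 = 1 + 2 + 4 + 8 + 16 + 64 + 512 in binary, 47^607 ≡ 47·9·81·61·21·81·41 ≡ 63 (mod 100).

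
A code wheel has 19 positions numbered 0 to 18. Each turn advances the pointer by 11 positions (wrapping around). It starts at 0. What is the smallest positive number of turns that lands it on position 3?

2

11⁻¹ ≡ 7 (mod 19) because 11·7 = 77 = 4·19 + 1.
Multiplying both sides by 7: x ≡ 7·3 = 21 ≡ 2 (mod 19).
Check: 11·2 = 22 = 1·19 + 3.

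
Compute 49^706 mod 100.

1

Successive squares of 49 mod 100: 49^1≡49, 49^2≡1, 49^4≡1, 49^8≡1, 49^16≡1, 49^32≡1, 49^64≡1, 49^128≡1, 49^256≡1, 49^512≡1.
706 = 2 + 64 + 128 + 512, so 49^706 ≡ 1·1·1·1 ≡ 1 (mod 100).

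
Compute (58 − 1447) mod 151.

1447 mod 151 = 88 (since 9·151 = 1359).
(58 − 88) mod 151 = 121.

121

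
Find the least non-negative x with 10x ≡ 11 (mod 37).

27

10⁻¹ ≡ 26 (mod 37) because 10·26 = 260 = 7·37 + 1.
So x ≡ 26·11 = 286 ≡ 27 (mod 37).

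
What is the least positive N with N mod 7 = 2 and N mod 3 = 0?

9

x ≡ 0 (mod 3) gives x ∈ {0, 3, 6, 9}.
The first of these with x mod 7 = 2 is 9.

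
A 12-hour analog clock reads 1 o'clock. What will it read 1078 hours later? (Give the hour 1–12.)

11

1078 − 89·12 = 10, so 1078 ≡ 10 (mod 12).
1 + 10 → 11 on a 12-hour dial.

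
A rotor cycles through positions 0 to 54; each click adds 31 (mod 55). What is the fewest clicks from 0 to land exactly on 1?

55 = 1·31 + 24
31 = 1·24 + 7
24 = 3·7 + 3
7 = 2·3 + 1
3 = 3·1 + 0
Back-substituting gives 31·16 ≡ 1 (mod 55).

16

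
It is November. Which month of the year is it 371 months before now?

371 = 30·12 + 11, so 371 mod 12 = 11.
November − 11 months → December.

December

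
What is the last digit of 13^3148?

Last digits of 3^n: 3, 9, 7, 1 (period 4).
3148 leaves remainder 0 on division by 4, so 13^3148 ends in 1.

1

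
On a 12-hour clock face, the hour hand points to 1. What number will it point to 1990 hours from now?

11

1990 − 165·12 = 10, so 1990 ≡ 10 (mod 12).
1 + 10 → 11 on a 12-hour dial.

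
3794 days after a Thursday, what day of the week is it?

Thursday

Dividing 3794 by 7 gives quotient 542 and remainder 0.
Thursday + 0 days → Thursday.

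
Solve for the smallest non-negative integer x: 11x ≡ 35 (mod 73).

43

The inverse of 11 mod 73 is 20 (since 11·20 = 220 ≡ 1).
Multiplying both sides by 20: x ≡ 20·35 = 700 ≡ 43 (mod 73).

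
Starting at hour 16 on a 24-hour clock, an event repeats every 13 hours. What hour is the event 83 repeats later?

83·13 = 1079.
1079 = 44·24 + 23, so 1079 mod 24 = 23.
(16 + 23) mod 24 = 15.

15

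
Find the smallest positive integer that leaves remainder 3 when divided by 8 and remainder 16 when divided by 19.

35

Since 19·3 ≡ 1 (mod 8), take x = 16 + 19·((3−16)·3 mod 8) = 16 + 19·1 = 35.
Check: 35 mod 8 = 3, 35 mod 19 = 16.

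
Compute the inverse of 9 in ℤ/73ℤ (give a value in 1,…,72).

9·65 = 585 = 8·73 + 1, so 9⁻¹ ≡ 65 (mod 73).

65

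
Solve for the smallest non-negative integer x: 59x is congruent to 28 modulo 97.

59⁻¹ ≡ 74 (mod 97) because 59·74 = 4366 = 45·97 + 1.
So x ≡ 74·28 = 2072 ≡ 35 (mod 97).
Check: 59·35 = 2065 = 21·97 + 28.

35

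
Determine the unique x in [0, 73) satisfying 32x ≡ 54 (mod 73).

61

The inverse of 32 mod 73 is 16 (since 32·16 = 512 ≡ 1).
Multiplying both sides by 16: x ≡ 16·54 = 864 ≡ 61 (mod 73).
Check: 32·61 = 1952 = 26·73 + 54.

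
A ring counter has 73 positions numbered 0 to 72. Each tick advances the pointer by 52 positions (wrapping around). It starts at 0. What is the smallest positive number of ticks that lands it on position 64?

52⁻¹ ≡ 66 (mod 73) because 52·66 = 3432 = 47·73 + 1.
So x ≡ 66·64 = 4224 ≡ 63 (mod 73).

63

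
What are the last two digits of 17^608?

41

Successive squares of 17 mod 100: 17^1≡17, 17^2≡89, 17^4≡21, 17^8≡41, 17^16≡81, 17^32≡61, 17^64≡21, 17^128≡41, 17^256≡81, 17^512≡61.
608 = 32 + 64 + 512, so 17^608 ≡ 61·21·61 ≡ 41 (mod 100).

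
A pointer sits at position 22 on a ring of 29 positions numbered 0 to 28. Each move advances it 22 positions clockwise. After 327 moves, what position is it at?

24

327·22 = 7194.
7194 = 248·29 + 2, so 7194 mod 29 = 2.
(22 + 2) mod 29 = 24.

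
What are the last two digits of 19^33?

59

By repeated squaring mod 100: 19^1≡19, 19^2≡61, 19^4≡21, 19^8≡41, 19^16≡81, 19^32≡61.
33 = 1 + 32, so 19^33 ≡ 19·61 ≡ 59 (mod 100).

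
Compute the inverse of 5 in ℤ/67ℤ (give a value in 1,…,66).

27

5·27 = 135 = 2·67 + 1, so 5⁻¹ ≡ 27 (mod 67).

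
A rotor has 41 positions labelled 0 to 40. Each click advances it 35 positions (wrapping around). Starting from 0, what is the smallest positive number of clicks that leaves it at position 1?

41 = 1·35 + 6
35 = 5·6 + 5
6 = 1·5 + 1
5 = 5·1 + 0
Back-substituting gives 35·34 ≡ 1 (mod 41).

34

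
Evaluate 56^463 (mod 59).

39

By repeated squaring mod 59: 56^1≡56, 56^2≡9, 56^4≡22, 56^8≡12, 56^16≡26, 56^32≡27, 56^64≡21, 56^128≡28, 56^256≡17.
463 = 1 + 2 + 4 + 8 + 64 + 128 + 256, so 56^463 ≡ 56·9·22·12·21·28·17 ≡ 39 (mod 59).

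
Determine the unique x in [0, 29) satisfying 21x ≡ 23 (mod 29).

8

21⁻¹ ≡ 18 (mod 29) because 21·18 = 378 = 13·29 + 1.
So x ≡ 18·23 = 414 ≡ 8 (mod 29).
Check: 21·8 = 168 = 5·29 + 23.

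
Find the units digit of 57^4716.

1

Last digits of 7^n: 7, 9, 3, 1 (period 4).
4716 mod 4 = 0, so the last digit matches 7^4 = 1.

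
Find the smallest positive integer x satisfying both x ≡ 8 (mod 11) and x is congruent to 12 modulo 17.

Since 17·2 ≡ 1 (mod 11), take x = 12 + 17·((8−12)·2 mod 11) = 12 + 17·3 = 63.
Check: 63 mod 11 = 8, 63 mod 17 = 12.

63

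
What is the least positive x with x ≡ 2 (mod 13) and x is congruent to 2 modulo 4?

x ≡ 2 (mod 4) gives x ∈ {2}.
The first of these with x mod 13 = 2 is 2.

2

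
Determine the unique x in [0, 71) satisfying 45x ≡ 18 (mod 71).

43

The inverse of 45 mod 71 is 30 (since 45·30 = 1350 ≡ 1).
So x ≡ 30·18 = 540 ≡ 43 (mod 71).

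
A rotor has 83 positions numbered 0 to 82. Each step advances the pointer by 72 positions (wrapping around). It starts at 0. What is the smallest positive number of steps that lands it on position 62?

17

The inverse of 72 mod 83 is 15 (since 72·15 = 1080 ≡ 1).
Multiplying both sides by 15: x ≡ 15·62 = 930 ≡ 17 (mod 83).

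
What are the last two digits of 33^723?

Successive squares of 33 mod 100: 33^1≡33, 33^2≡89, 33^4≡21, 33^8≡41, 33^16≡81, 33^32≡61, 33^64≡21, 33^128≡41, 33^256≡81, 33^512≡61.
723 = 1 + 2 + 16 + 64 + 128 + 512, so 33^723 ≡ 33·89·81·21·41·61 ≡ 37 (mod 100).

37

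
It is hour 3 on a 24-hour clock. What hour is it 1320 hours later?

1320 − 55·24 = 0, so 1320 ≡ 0 (mod 24).
(3 + 0) mod 24 = 3.

3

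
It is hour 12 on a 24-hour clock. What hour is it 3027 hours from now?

3027 − 126·24 = 3, so 3027 ≡ 3 (mod 24).
(12 + 3) mod 24 = 15.

15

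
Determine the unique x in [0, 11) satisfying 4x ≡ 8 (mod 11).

2

4⁻¹ ≡ 3 (mod 11) because 4·3 = 12 = 1·11 + 1.
So x ≡ 3·8 = 24 ≡ 2 (mod 11).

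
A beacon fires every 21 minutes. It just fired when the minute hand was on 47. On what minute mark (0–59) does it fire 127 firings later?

127·21 = 2667.
2667 = 44·60 + 27, so 2667 mod 60 = 27.
(47 + 27) mod 60 = 14.

14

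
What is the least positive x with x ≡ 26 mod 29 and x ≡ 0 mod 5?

x ≡ 0 (mod 5) gives x ∈ {0, 5, 10, 15, 20, 25, 30, 35, …}.
The first of these with x mod 29 = 26 is 55.

55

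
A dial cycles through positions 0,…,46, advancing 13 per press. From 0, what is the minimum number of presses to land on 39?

The inverse of 13 mod 47 is 29 (since 13·29 = 377 ≡ 1).
Multiplying both sides by 29: x ≡ 29·39 = 1131 ≡ 3 (mod 47).
Check: 13·3 = 39 = 0·47 + 39.

3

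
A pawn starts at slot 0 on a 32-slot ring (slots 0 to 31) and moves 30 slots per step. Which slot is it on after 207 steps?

207·30 = 6210.
Dividing 6210 by 32 gives quotient 194 and remainder 2.
(0 + 2) mod 32 = 2.

2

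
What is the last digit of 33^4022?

9

Powers of 3 mod 10 repeat with period 4: 3, 9, 7, 1.
4022 leaves remainder 2 on division by 4, so 33^4022 ends in 9.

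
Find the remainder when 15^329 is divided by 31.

By repeated squaring mod 31: 15^1≡15, 15^2≡8, 15^4≡2, 15^8≡4, 15^16≡16, 15^32≡8, 15^64≡2, 15^128≡4, 15^256≡16.
Since 329 = 1 + 8 + 64 + 256 in binary, 15^329 ≡ 15·4·2·16 ≡ 29 (mod 31).

29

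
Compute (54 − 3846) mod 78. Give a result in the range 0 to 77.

3846 mod 78 = 24 (since 49·78 = 3822).
(54 − 24) mod 78 = 30.

30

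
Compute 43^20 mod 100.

Successive squares of 43 mod 100: 43^1≡43, 43^2≡49, 43^4≡1, 43^8≡1, 43^16≡1.
Since 20 = 4 + 16 in binary, 43^20 ≡ 1·1 ≡ 1 (mod 100).

1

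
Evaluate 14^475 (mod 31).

Successive squares of 14 mod 31: 14^1≡14, 14^2≡10, 14^4≡7, 14^8≡18, 14^16≡14, 14^32≡10, 14^64≡7, 14^128≡18, 14^256≡14.
Since 475 = 1 + 2 + 8 + 16 + 64 + 128 + 256 in binary, 14^475 ≡ 14·10·18·14·7·18·14 ≡ 25 (mod 31).

25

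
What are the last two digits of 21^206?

21

Successive squares of 21 mod 100: 21^1≡21, 21^2≡41, 21^4≡81, 21^8≡61, 21^16≡21, 21^32≡41, 21^64≡81, 21^128≡61.
206 = 2 + 4 + 8 + 64 + 128, so 21^206 ≡ 41·81·61·81·61 ≡ 21 (mod 100).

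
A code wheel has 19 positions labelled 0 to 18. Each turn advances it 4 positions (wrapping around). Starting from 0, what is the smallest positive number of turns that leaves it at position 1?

5

4·5 = 20 = 1·19 + 1, so 4⁻¹ ≡ 5 (mod 19).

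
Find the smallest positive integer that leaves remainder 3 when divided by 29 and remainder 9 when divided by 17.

x ≡ 9 (mod 17) gives x ∈ {9, 26, 43, 60, 77, 94, 111, 128, …}.
The first of these with x mod 29 = 3 is 264.

264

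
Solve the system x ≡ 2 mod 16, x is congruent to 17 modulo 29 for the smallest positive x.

162

Since 29·5 ≡ 1 (mod 16), take x = 17 + 29·((2−17)·5 mod 16) = 17 + 29·5 = 162.
Check: 162 mod 16 = 2, 162 mod 29 = 17.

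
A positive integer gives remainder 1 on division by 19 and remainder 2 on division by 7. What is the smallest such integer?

58

x ≡ 2 (mod 7) gives x ∈ {2, 9, 16, 23, 30, 37, 44, 51, …}.
The first of these with x mod 19 = 1 is 58.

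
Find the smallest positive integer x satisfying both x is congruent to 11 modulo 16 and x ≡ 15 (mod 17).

219

Since 17·1 ≡ 1 (mod 16), take x = 15 + 17·((11−15)·1 mod 16) = 15 + 17·12 = 219.
Check: 219 mod 16 = 11, 219 mod 17 = 15.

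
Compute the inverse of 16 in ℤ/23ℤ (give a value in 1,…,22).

16·13 = 208 = 9·23 + 1, so 16⁻¹ ≡ 13 (mod 23).

13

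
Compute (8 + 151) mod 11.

5

151 = 13·11 + 8, so 151 mod 11 = 8.
(8 + 8) mod 11 = 5.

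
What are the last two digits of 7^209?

07

By repeated squaring mod 100: 7^1≡7, 7^2≡49, 7^4≡1, 7^8≡1, 7^16≡1, 7^32≡1, 7^64≡1, 7^128≡1.
Since 209 = 1 + 16 + 64 + 128 in binary, 7^209 ≡ 7·1·1·1 ≡ 7 (mod 100).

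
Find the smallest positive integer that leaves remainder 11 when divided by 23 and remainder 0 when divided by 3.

57

x ≡ 0 (mod 3) gives x ∈ {0, 3, 6, 9, 12, 15, 18, 21, …}.
The first of these with x mod 23 = 11 is 57.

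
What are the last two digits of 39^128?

Successive squares of 39 mod 100: 39^1≡39, 39^2≡21, 39^4≡41, 39^8≡81, 39^16≡61, 39^32≡21, 39^64≡41, 39^128≡81.
128 = 128, so 39^128 ≡ 81 ≡ 81 (mod 100).

81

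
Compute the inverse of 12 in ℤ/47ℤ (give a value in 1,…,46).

47 = 3·12 + 11
12 = 1·11 + 1
11 = 11·1 + 0
Back-substituting gives 12·4 ≡ 1 (mod 47).

4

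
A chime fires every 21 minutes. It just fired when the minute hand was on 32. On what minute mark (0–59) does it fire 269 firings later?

269·21 = 5649.
Dividing 5649 by 60 gives quotient 94 and remainder 9.
(32 + 9) mod 60 = 41.

41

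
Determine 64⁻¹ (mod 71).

71 = 1·64 + 7
64 = 9·7 + 1
7 = 7·1 + 0
Back-substituting gives 64·10 ≡ 1 (mod 71).

10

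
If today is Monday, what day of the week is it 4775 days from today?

Tuesday

4775 mod 7 = 1 (since 682·7 = 4774).
Monday + 1 day → Tuesday.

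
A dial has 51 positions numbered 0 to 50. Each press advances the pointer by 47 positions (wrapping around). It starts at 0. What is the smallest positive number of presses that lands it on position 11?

47⁻¹ ≡ 38 (mod 51) because 47·38 = 1786 = 35·51 + 1.
Multiplying both sides by 38: x ≡ 38·11 = 418 ≡ 10 (mod 51).
Check: 47·10 = 470 = 9·51 + 11.

10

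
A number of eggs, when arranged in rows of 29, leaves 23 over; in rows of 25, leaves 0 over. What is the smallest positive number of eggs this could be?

400

Since 25·7 ≡ 1 (mod 29), take x = 0 + 25·((23−0)·7 mod 29) = 0 + 25·16 = 400.
Check: 400 mod 29 = 23, 400 mod 25 = 0.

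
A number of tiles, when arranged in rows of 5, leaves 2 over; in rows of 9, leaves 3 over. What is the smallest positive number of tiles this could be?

12

x ≡ 2 (mod 5) gives x ∈ {2, 7, 12}.
The first of these with x mod 9 = 3 is 12.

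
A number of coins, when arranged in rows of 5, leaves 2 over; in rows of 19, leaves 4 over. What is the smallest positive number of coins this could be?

x ≡ 2 (mod 5) gives x ∈ {2, 7, 12, 17, 22, 27, 32, 37, …}.
The first of these with x mod 19 = 4 is 42.

42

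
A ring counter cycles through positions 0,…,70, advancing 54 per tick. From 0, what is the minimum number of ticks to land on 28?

The inverse of 54 mod 71 is 25 (since 54·25 = 1350 ≡ 1).
Multiplying both sides by 25: x ≡ 25·28 = 700 ≡ 61 (mod 71).

61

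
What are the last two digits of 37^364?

By repeated squaring mod 100: 37^1≡37, 37^2≡69, 37^4≡61, 37^8≡21, 37^16≡41, 37^32≡81, 37^64≡61, 37^128≡21, 37^256≡41.
364 = 4 + 8 + 32 + 64 + 256, so 37^364 ≡ 61·21·81·61·41 ≡ 61 (mod 100).

61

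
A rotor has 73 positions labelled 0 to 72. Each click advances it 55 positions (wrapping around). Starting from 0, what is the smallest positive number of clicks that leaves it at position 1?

4

55·4 = 220 = 3·73 + 1, so 55⁻¹ ≡ 4 (mod 73).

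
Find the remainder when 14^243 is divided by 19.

Successive squares of 14 mod 19: 14^1≡14, 14^2≡6, 14^4≡17, 14^8≡4, 14^16≡16, 14^32≡9, 14^64≡5, 14^128≡6.
Since 243 = 1 + 2 + 16 + 32 + 64 + 128 in binary, 14^243 ≡ 14·6·16·9·5·6 ≡ 18 (mod 19).

18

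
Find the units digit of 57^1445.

7

The units digit of 57^n cycles with period 4: 7, 9, 3, 1, …
1445 leaves remainder 1 on division by 4, so 57^1445 ends in 7.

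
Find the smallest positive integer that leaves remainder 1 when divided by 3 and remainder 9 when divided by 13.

Since 13·1 ≡ 1 (mod 3), take x = 9 + 13·((1−9)·1 mod 3) = 9 + 13·1 = 22.
Check: 22 mod 3 = 1, 22 mod 13 = 9.

22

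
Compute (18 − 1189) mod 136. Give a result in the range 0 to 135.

53

1189 = 8·136 + 101, so 1189 mod 136 = 101.
(18 − 101) mod 136 = 53.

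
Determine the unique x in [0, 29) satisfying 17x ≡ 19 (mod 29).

25

The inverse of 17 mod 29 is 12 (since 17·12 = 204 ≡ 1).
Multiplying both sides by 12: x ≡ 12·19 = 228 ≡ 25 (mod 29).
Check: 17·25 = 425 = 14·29 + 19.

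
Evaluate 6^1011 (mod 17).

Successive squares of 6 mod 17: 6^1≡6, 6^2≡2, 6^4≡4, 6^8≡16, 6^16≡1, 6^32≡1, 6^64≡1, 6^128≡1, 6^256≡1, 6^512≡1.
Since 1011 = 1 + 2 + 16 + 32 + 64 + 128 + 256 + 512 in binary, 6^1011 ≡ 6·2·1·1·1·1·1·1 ≡ 12 (mod 17).

12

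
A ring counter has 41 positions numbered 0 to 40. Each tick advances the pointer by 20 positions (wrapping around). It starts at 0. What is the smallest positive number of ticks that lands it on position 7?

20⁻¹ ≡ 39 (mod 41) because 20·39 = 780 = 19·41 + 1.
So x ≡ 39·7 = 273 ≡ 27 (mod 41).

27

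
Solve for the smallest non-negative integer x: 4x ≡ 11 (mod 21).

The inverse of 4 mod 21 is 16 (since 4·16 = 64 ≡ 1).
Multiplying both sides by 16: x ≡ 16·11 = 176 ≡ 8 (mod 21).
Check: 4·8 = 32 = 1·21 + 11.

8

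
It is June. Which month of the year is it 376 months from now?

376 = 31·12 + 4, so 376 mod 12 = 4.
June + 4 months → October.

October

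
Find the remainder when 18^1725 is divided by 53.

8

By repeated squaring mod 53: 18^1≡18, 18^2≡6, 18^4≡36, 18^8≡24, 18^16≡46, 18^32≡49, 18^64≡16, 18^128≡44, 18^256≡28, 18^512≡42, 18^1024≡15.
1725 = 1 + 4 + 8 + 16 + 32 + 128 + 512 + 1024, so 18^1725 ≡ 18·36·24·46·49·44·42·15 ≡ 8 (mod 53).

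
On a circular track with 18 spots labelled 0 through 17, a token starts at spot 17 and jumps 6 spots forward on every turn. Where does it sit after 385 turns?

5

385·6 = 2310.
Dividing 2310 by 18 gives quotient 128 and remainder 6.
(17 + 6) mod 18 = 5.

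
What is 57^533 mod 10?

7

The units digit of 57^n cycles with period 4: 7, 9, 3, 1, …
533 leaves remainder 1 on division by 4, so 57^533 ends in 7.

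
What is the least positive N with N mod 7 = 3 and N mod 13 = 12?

x ≡ 3 (mod 7) gives x ∈ {3, 10, 17, 24, 31, 38}.
The first of these with x mod 13 = 12 is 38.

38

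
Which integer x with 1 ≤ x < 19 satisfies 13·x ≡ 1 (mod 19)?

3

13·3 = 39 = 2·19 + 1, so 13⁻¹ ≡ 3 (mod 19).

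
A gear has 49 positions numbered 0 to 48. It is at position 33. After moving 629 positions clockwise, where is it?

629 mod 49 = 41 (since 12·49 = 588).
(33 + 41) mod 49 = 25.

25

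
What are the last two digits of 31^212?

61

Successive squares of 31 mod 100: 31^1≡31, 31^2≡61, 31^4≡21, 31^8≡41, 31^16≡81, 31^32≡61, 31^64≡21, 31^128≡41.
212 = 4 + 16 + 64 + 128, so 31^212 ≡ 21·81·21·41 ≡ 61 (mod 100).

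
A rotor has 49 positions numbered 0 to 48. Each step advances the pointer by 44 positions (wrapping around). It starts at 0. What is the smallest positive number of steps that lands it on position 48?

10

44⁻¹ ≡ 39 (mod 49) because 44·39 = 1716 = 35·49 + 1.
So x ≡ 39·48 = 1872 ≡ 10 (mod 49).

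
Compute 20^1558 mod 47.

8

Successive squares of 20 mod 47: 20^1≡20, 20^2≡24, 20^4≡12, 20^8≡3, 20^16≡9, 20^32≡34, 20^64≡28, 20^128≡32, 20^256≡37, 20^512≡6, 20^1024≡36.
1558 = 2 + 4 + 16 + 512 + 1024, so 20^1558 ≡ 24·12·9·6·36 ≡ 8 (mod 47).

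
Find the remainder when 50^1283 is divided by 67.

Successive squares of 50 mod 67: 50^1≡50, 50^2≡21, 50^4≡39, 50^8≡47, 50^16≡65, 50^32≡4, 50^64≡16, 50^128≡55, 50^256≡10, 50^512≡33, 50^1024≡17.
1283 = 1 + 2 + 256 + 1024, so 50^1283 ≡ 50·21·10·17 ≡ 12 (mod 67).

12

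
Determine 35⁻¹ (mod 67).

23

35·23 = 805 = 12·67 + 1, so 35⁻¹ ≡ 23 (mod 67).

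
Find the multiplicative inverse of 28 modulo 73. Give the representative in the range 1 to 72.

28·60 = 1680 = 23·73 + 1, so 28⁻¹ ≡ 60 (mod 73).

60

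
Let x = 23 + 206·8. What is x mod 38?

37

206·8 = 1648.
1648 mod 38 = 14 (since 43·38 = 1634).
(23 + 14) mod 38 = 37.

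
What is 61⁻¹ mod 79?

79 = 1·61 + 18
61 = 3·18 + 7
18 = 2·7 + 4
7 = 1·4 + 3
4 = 1·3 + 1
3 = 3·1 + 0
Back-substituting gives 61·57 ≡ 1 (mod 79).

57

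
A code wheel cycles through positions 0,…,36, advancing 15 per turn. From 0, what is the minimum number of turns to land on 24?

The inverse of 15 mod 37 is 5 (since 15·5 = 75 ≡ 1).
Multiplying both sides by 5: x ≡ 5·24 = 120 ≡ 9 (mod 37).

9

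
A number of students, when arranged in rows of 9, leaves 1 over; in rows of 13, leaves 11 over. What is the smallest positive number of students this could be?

x ≡ 1 (mod 9) gives x ∈ {1, 10, 19, 28, 37}.
The first of these with x mod 13 = 11 is 37.

37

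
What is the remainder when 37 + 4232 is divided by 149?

4232 mod 149 = 60 (since 28·149 = 4172).
(37 + 60) mod 149 = 97.

97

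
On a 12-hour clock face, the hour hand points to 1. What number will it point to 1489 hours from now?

2

1489 = 124·12 + 1, so 1489 mod 12 = 1.
1 + 1 → 2 on a 12-hour dial.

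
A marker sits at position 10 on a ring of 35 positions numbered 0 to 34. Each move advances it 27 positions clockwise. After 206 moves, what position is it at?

206·27 = 5562.
5562 = 158·35 + 32, so 5562 mod 35 = 32.
(10 + 32) mod 35 = 7.

7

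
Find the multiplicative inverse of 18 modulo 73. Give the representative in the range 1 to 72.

69

73 = 4·18 + 1
18 = 18·1 + 0
Back-substituting gives 18·69 ≡ 1 (mod 73).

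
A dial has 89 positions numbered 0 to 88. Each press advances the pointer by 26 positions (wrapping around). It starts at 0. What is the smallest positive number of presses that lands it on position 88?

65

26⁻¹ ≡ 24 (mod 89) because 26·24 = 624 = 7·89 + 1.
Multiplying both sides by 24: x ≡ 24·88 = 2112 ≡ 65 (mod 89).
Check: 26·65 = 1690 = 18·89 + 88.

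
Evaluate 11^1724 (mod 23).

8

By repeated squaring mod 23: 11^1≡11, 11^2≡6, 11^4≡13, 11^8≡8, 11^16≡18, 11^32≡2, 11^64≡4, 11^128≡16, 11^256≡3, 11^512≡9, 11^1024≡12.
1724 = 4 + 8 + 16 + 32 + 128 + 512 + 1024, so 11^1724 ≡ 13·8·18·2·16·9·12 ≡ 8 (mod 23).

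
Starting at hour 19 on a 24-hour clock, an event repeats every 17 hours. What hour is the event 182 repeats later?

182·17 = 3094.
3094 − 128·24 = 22, so 3094 ≡ 22 (mod 24).
(19 + 22) mod 24 = 17.

17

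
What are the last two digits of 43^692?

Square-and-reduce mod 100: 43^1≡43, 43^2≡49, 43^4≡1, 43^8≡1, 43^16≡1, 43^32≡1, 43^64≡1, 43^128≡1, 43^256≡1, 43^512≡1.
Since 692 = 4 + 16 + 32 + 128 + 512 in binary, 43^692 ≡ 1·1·1·1·1 ≡ 1 (mod 100).

01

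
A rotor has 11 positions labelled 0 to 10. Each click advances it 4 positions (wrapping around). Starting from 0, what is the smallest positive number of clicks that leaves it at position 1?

3

4·3 = 12 = 1·11 + 1, so 4⁻¹ ≡ 3 (mod 11).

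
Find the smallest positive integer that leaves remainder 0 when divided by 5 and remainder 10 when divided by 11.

10

x ≡ 0 (mod 5) gives x ∈ {0, 5, 10}.
The first of these with x mod 11 = 10 is 10.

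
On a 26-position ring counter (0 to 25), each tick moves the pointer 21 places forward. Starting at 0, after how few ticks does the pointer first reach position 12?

21⁻¹ ≡ 5 (mod 26) because 21·5 = 105 = 4·26 + 1.
So x ≡ 5·12 = 60 ≡ 8 (mod 26).
Check: 21·8 = 168 = 6·26 + 12.

8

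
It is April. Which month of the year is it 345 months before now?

345 mod 12 = 9 (since 28·12 = 336).
April − 9 months → July.

July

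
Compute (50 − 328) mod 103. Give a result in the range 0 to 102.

31

328 mod 103 = 19 (since 3·103 = 309).
(50 − 19) mod 103 = 31.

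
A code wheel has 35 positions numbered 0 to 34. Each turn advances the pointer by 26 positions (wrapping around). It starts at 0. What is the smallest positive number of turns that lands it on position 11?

26⁻¹ ≡ 31 (mod 35) because 26·31 = 806 = 23·35 + 1.
Multiplying both sides by 31: x ≡ 31·11 = 341 ≡ 26 (mod 35).
Check: 26·26 = 676 = 19·35 + 11.

26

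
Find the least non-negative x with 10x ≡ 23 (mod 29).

10⁻¹ ≡ 3 (mod 29) because 10·3 = 30 = 1·29 + 1.
So x ≡ 3·23 = 69 ≡ 11 (mod 29).

11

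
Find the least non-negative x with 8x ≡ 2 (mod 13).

8⁻¹ ≡ 5 (mod 13) because 8·5 = 40 = 3·13 + 1.
Multiplying both sides by 5: x ≡ 5·2 = 10 ≡ 10 (mod 13).
Check: 8·10 = 80 = 6·13 + 2.

10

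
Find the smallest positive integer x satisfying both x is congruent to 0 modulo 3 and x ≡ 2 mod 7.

9

x ≡ 0 (mod 3) gives x ∈ {0, 3, 6, 9}.
The first of these with x mod 7 = 2 is 9.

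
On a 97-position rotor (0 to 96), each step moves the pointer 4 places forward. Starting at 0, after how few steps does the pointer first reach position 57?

87

4⁻¹ ≡ 73 (mod 97) because 4·73 = 292 = 3·97 + 1.
Multiplying both sides by 73: x ≡ 73·57 = 4161 ≡ 87 (mod 97).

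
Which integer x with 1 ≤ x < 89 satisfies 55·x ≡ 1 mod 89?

89 = 1·55 + 34
55 = 1·34 + 21
34 = 1·21 + 13
21 = 1·13 + 8
13 = 1·8 + 5
8 = 1·5 + 3
5 = 1·3 + 2
3 = 1·2 + 1
2 = 2·1 + 0
Back-substituting gives 55·34 ≡ 1 (mod 89).

34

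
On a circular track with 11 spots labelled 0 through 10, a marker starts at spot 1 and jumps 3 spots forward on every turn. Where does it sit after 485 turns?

485·3 = 1455.
1455 mod 11 = 3 (since 132·11 = 1452).
(1 + 3) mod 11 = 4.

4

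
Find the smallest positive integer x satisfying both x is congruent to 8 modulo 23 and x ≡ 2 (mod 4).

54

Since 4·6 ≡ 1 (mod 23), take x = 2 + 4·((8−2)·6 mod 23) = 2 + 4·13 = 54.
Check: 54 mod 23 = 8, 54 mod 4 = 2.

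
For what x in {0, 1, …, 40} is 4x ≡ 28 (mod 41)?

7

4⁻¹ ≡ 31 (mod 41) because 4·31 = 124 = 3·41 + 1.
Multiplying both sides by 31: x ≡ 31·28 = 868 ≡ 7 (mod 41).
Check: 4·7 = 28 = 0·41 + 28.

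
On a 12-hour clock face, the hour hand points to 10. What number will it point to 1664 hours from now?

6

1664 mod 12 = 8 (since 138·12 = 1656).
10 + 8 → 6 on a 12-hour dial.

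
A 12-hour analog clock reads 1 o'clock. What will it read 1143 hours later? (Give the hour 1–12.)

4

1143 mod 12 = 3 (since 95·12 = 1140).
1 + 3 → 4 on a 12-hour dial.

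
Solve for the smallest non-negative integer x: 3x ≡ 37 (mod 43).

3⁻¹ ≡ 29 (mod 43) because 3·29 = 87 = 2·43 + 1.
Multiplying both sides by 29: x ≡ 29·37 = 1073 ≡ 41 (mod 43).

41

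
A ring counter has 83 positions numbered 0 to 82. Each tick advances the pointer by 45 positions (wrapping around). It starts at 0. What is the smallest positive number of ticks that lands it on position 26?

43

45⁻¹ ≡ 24 (mod 83) because 45·24 = 1080 = 13·83 + 1.
Multiplying both sides by 24: x ≡ 24·26 = 624 ≡ 43 (mod 83).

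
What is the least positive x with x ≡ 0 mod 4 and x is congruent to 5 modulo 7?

12

x ≡ 0 (mod 4) gives x ∈ {0, 4, 8, 12}.
The first of these with x mod 7 = 5 is 12.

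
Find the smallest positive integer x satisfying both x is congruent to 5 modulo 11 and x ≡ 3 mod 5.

Since 5·9 ≡ 1 (mod 11), take x = 3 + 5·((5−3)·9 mod 11) = 3 + 5·7 = 38.
Check: 38 mod 11 = 5, 38 mod 5 = 3.

38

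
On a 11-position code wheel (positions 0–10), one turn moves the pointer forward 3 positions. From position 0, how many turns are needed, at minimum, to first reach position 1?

4

3·4 = 12 = 1·11 + 1, so 3⁻¹ ≡ 4 (mod 11).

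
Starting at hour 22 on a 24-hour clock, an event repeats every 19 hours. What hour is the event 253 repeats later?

5

253·19 = 4807.
Dividing 4807 by 24 gives quotient 200 and remainder 7.
(22 + 7) mod 24 = 5.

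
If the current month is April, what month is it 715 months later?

November

715 mod 12 = 7 (since 59·12 = 708).
April + 7 months → November.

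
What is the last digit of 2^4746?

4

The units digit of 2^n cycles with period 4: 2, 4, 8, 6, …
4746 leaves remainder 2 on division by 4, so 2^4746 ends in 4.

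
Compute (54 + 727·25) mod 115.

59

727·25 = 18175.
18175 − 158·115 = 5, so 18175 ≡ 5 (mod 115).
(54 + 5) mod 115 = 59.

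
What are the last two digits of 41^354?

61

By repeated squaring mod 100: 41^1≡41, 41^2≡81, 41^4≡61, 41^8≡21, 41^16≡41, 41^32≡81, 41^64≡61, 41^128≡21, 41^256≡41.
354 = 2 + 32 + 64 + 256, so 41^354 ≡ 81·81·61·41 ≡ 61 (mod 100).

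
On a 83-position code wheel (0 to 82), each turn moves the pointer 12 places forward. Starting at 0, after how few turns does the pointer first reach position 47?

80

12⁻¹ ≡ 7 (mod 83) because 12·7 = 84 = 1·83 + 1.
So x ≡ 7·47 = 329 ≡ 80 (mod 83).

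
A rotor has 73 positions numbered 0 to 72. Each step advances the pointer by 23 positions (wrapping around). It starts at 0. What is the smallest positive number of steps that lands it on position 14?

26

23⁻¹ ≡ 54 (mod 73) because 23·54 = 1242 = 17·73 + 1.
So x ≡ 54·14 = 756 ≡ 26 (mod 73).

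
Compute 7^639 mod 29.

Successive squares of 7 mod 29: 7^1≡7, 7^2≡20, 7^4≡23, 7^8≡7, 7^16≡20, 7^32≡23, 7^64≡7, 7^128≡20, 7^256≡23, 7^512≡7.
Since 639 = 1 + 2 + 4 + 8 + 16 + 32 + 64 + 512 in binary, 7^639 ≡ 7·20·23·7·20·23·7·7 ≡ 20 (mod 29).

20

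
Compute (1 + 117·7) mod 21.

1

117·7 = 819.
819 mod 21 = 0 (since 39·21 = 819).
(1 + 0) mod 21 = 1.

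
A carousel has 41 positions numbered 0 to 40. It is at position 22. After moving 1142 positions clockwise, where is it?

1142 − 27·41 = 35, so 1142 ≡ 35 (mod 41).
(22 + 35) mod 41 = 16.

16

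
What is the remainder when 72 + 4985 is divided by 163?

4

Dividing 4985 by 163 gives quotient 30 and remainder 95.
(72 + 95) mod 163 = 4.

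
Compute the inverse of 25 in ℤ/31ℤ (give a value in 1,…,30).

5

31 = 1·25 + 6
25 = 4·6 + 1
6 = 6·1 + 0
Back-substituting gives 25·5 ≡ 1 (mod 31).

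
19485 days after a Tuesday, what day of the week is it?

Saturday

Dividing 19485 by 7 gives quotient 2783 and remainder 4.
Tuesday + 4 days → Saturday.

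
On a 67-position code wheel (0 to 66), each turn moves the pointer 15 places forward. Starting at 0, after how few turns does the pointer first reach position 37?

65

The inverse of 15 mod 67 is 9 (since 15·9 = 135 ≡ 1).
Multiplying both sides by 9: x ≡ 9·37 = 333 ≡ 65 (mod 67).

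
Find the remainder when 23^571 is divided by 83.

61

Square-and-reduce mod 83: 23^1≡23, 23^2≡31, 23^4≡48, 23^8≡63, 23^16≡68, 23^32≡59, 23^64≡78, 23^128≡25, 23^256≡44, 23^512≡27.
571 = 1 + 2 + 8 + 16 + 32 + 512, so 23^571 ≡ 23·31·63·68·59·27 ≡ 61 (mod 83).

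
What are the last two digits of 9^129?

Successive squares of 9 mod 100: 9^1≡9, 9^2≡81, 9^4≡61, 9^8≡21, 9^16≡41, 9^32≡81, 9^64≡61, 9^128≡21.
129 = 1 + 128, so 9^129 ≡ 9·21 ≡ 89 (mod 100).

89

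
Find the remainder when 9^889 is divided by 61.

34

Successive squares of 9 mod 61: 9^1≡9, 9^2≡20, 9^4≡34, 9^8≡58, 9^16≡9, 9^32≡20, 9^64≡34, 9^128≡58, 9^256≡9, 9^512≡20.
Since 889 = 1 + 8 + 16 + 32 + 64 + 256 + 512 in binary, 9^889 ≡ 9·58·9·20·34·9·20 ≡ 34 (mod 61).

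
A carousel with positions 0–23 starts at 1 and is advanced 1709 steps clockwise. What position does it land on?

1709 = 71·24 + 5, so 1709 mod 24 = 5.
(1 + 5) mod 24 = 6.

6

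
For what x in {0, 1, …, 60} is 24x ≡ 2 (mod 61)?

The inverse of 24 mod 61 is 28 (since 24·28 = 672 ≡ 1).
Multiplying both sides by 28: x ≡ 28·2 = 56 ≡ 56 (mod 61).

56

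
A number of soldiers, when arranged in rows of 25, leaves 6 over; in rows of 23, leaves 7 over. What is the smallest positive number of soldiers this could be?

x ≡ 7 (mod 23) gives x ∈ {7, 30, 53, 76, 99, 122, 145, 168, …}.
The first of these with x mod 25 = 6 is 306.

306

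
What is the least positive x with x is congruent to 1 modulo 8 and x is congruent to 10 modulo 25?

x ≡ 1 (mod 8) gives x ∈ {1, 9, 17, 25, 33, 41, 49, 57, …}.
The first of these with x mod 25 = 10 is 185.

185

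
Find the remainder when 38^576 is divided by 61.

By repeated squaring mod 61: 38^1≡38, 38^2≡41, 38^4≡34, 38^8≡58, 38^16≡9, 38^32≡20, 38^64≡34, 38^128≡58, 38^256≡9, 38^512≡20.
576 = 64 + 512, so 38^576 ≡ 34·20 ≡ 9 (mod 61).

9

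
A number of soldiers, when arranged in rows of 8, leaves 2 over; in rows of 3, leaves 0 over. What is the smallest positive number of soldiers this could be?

x ≡ 0 (mod 3) gives x ∈ {0, 3, 6, 9, 12, 15, 18}.
The first of these with x mod 8 = 2 is 18.

18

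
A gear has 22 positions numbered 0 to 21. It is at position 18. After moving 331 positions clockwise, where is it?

Dividing 331 by 22 gives quotient 15 and remainder 1.
(18 + 1) mod 22 = 19.

19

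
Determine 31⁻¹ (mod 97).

97 = 3·31 + 4
31 = 7·4 + 3
4 = 1·3 + 1
3 = 3·1 + 0
Back-substituting gives 31·72 ≡ 1 (mod 97).

72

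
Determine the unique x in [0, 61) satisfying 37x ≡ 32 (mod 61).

19

37⁻¹ ≡ 33 (mod 61) because 37·33 = 1221 = 20·61 + 1.
Multiplying both sides by 33: x ≡ 33·32 = 1056 ≡ 19 (mod 61).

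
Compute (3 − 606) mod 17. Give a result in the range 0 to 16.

9

606 mod 17 = 11 (since 35·17 = 595).
(3 − 11) mod 17 = 9.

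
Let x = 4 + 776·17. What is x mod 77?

776·17 = 13192.
13192 − 171·77 = 25, so 13192 ≡ 25 (mod 77).
(4 + 25) mod 77 = 29.

29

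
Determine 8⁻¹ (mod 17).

15

17 = 2·8 + 1
8 = 8·1 + 0
Back-substituting gives 8·15 ≡ 1 (mod 17).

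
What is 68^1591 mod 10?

2

Last digits of 8^n: 8, 4, 2, 6 (period 4).
1591 leaves remainder 3 on division by 4, so 68^1591 ends in 2.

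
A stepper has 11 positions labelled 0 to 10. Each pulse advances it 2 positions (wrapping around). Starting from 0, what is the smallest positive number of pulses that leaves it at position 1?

6

11 = 5·2 + 1
2 = 2·1 + 0
Back-substituting gives 2·6 ≡ 1 (mod 11).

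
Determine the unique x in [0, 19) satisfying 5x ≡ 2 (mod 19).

8

The inverse of 5 mod 19 is 4 (since 5·4 = 20 ≡ 1).
So x ≡ 4·2 = 8 ≡ 8 (mod 19).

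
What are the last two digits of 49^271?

Square-and-reduce mod 100: 49^1≡49, 49^2≡1, 49^4≡1, 49^8≡1, 49^16≡1, 49^32≡1, 49^64≡1, 49^128≡1, 49^256≡1.
Since 271 = 1 + 2 + 4 + 8 + 256 in binary, 49^271 ≡ 49·1·1·1·1 ≡ 49 (mod 100).

49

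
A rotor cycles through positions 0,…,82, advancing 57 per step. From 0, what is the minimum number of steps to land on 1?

The inverse of 57 mod 83 is 67 (since 57·67 = 3819 ≡ 1).
So x ≡ 67·1 = 67 ≡ 67 (mod 83).

67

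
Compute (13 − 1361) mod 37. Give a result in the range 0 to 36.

21

1361 mod 37 = 29 (since 36·37 = 1332).
(13 − 29) mod 37 = 21.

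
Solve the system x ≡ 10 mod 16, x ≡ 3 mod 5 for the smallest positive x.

x ≡ 3 (mod 5) gives x ∈ {3, 8, 13, 18, 23, 28, 33, 38, …}.
The first of these with x mod 16 = 10 is 58.

58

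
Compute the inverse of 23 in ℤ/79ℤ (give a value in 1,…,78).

79 = 3·23 + 10
23 = 2·10 + 3
10 = 3·3 + 1
3 = 3·1 + 0
Back-substituting gives 23·55 ≡ 1 (mod 79).

55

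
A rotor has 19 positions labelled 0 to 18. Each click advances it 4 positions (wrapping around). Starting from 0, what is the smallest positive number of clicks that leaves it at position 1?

19 = 4·4 + 3
4 = 1·3 + 1
3 = 3·1 + 0
Back-substituting gives 4·5 ≡ 1 (mod 19).

5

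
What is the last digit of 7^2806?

9

Powers of 7 mod 10 repeat with period 4: 7, 9, 3, 1.
2806 mod 4 = 2, so the last digit matches 7^2 = 9.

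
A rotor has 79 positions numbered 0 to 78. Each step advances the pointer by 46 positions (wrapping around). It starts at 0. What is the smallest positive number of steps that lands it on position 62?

46⁻¹ ≡ 67 (mod 79) because 46·67 = 3082 = 39·79 + 1.
So x ≡ 67·62 = 4154 ≡ 46 (mod 79).

46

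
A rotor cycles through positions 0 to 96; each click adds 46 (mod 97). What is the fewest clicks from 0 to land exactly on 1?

97 = 2·46 + 5
46 = 9·5 + 1
5 = 5·1 + 0
Back-substituting gives 46·19 ≡ 1 (mod 97).

19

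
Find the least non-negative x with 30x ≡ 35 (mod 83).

15

30⁻¹ ≡ 36 (mod 83) because 30·36 = 1080 = 13·83 + 1.
So x ≡ 36·35 = 1260 ≡ 15 (mod 83).
Check: 30·15 = 450 = 5·83 + 35.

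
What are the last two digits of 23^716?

Successive squares of 23 mod 100: 23^1≡23, 23^2≡29, 23^4≡41, 23^8≡81, 23^16≡61, 23^32≡21, 23^64≡41, 23^128≡81, 23^256≡61, 23^512≡21.
Since 716 = 4 + 8 + 64 + 128 + 512 in binary, 23^716 ≡ 41·81·41·81·21 ≡ 61 (mod 100).

61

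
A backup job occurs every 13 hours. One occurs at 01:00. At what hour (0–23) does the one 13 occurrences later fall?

2

13·13 = 169.
Dividing 169 by 24 gives quotient 7 and remainder 1.
(1 + 1) mod 24 = 2.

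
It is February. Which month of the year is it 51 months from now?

51 − 4·12 = 3, so 51 ≡ 3 (mod 12).
February + 3 months → May.

May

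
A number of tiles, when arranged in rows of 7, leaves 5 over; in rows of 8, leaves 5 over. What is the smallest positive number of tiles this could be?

5

x ≡ 5 (mod 7) gives x ∈ {5}.
The first of these with x mod 8 = 5 is 5.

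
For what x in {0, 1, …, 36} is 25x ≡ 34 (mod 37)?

25⁻¹ ≡ 3 (mod 37) because 25·3 = 75 = 2·37 + 1.
Multiplying both sides by 3: x ≡ 3·34 = 102 ≡ 28 (mod 37).

28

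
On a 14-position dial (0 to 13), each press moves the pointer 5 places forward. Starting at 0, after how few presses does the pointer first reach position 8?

The inverse of 5 mod 14 is 3 (since 5·3 = 15 ≡ 1).
So x ≡ 3·8 = 24 ≡ 10 (mod 14).
Check: 5·10 = 50 = 3·14 + 8.

10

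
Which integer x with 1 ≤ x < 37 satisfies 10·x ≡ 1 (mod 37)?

26

10·26 = 260 = 7·37 + 1, so 10⁻¹ ≡ 26 (mod 37).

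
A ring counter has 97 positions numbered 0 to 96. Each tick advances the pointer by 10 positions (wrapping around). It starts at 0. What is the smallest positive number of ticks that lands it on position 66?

26

The inverse of 10 mod 97 is 68 (since 10·68 = 680 ≡ 1).
Multiplying both sides by 68: x ≡ 68·66 = 4488 ≡ 26 (mod 97).
Check: 10·26 = 260 = 2·97 + 66.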